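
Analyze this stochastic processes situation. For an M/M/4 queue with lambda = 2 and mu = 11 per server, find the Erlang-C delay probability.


a = lambda/mu = 0.1818
rho = a/c = 0.0455
Erlang-C formula applied:
C(c,a) = 3.9772e-05

3.9772e-05


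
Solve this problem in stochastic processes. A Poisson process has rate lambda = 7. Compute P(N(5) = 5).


P(N(t)=k) = (lambda*t)^k * exp(-lambda*t) / k!
lambda*t = 35
= 35^5 * exp(-35) / 5!
= 52521875 * 6.3051e-16 / 120
= 2.7596e-10

2.7596e-10


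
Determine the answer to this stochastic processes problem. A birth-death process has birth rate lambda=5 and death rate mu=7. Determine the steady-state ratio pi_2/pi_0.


For birth-death process, pi_n/pi_0 = (lambda/mu)^n
= (5/7)^2
= 0.5102

0.5102


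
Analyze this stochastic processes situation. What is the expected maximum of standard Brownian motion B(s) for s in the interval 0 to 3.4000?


E(max B(s)) = sqrt(2t/pi)
= sqrt(2*3.4000/pi)
= sqrt(2.1645)
= 1.4712

1.4712


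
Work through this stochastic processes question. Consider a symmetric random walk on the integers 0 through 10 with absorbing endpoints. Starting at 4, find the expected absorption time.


For symmetric RW on 0,...,N with absorbing barriers, E(i) = i*(N-i)
E(4) = 4 * 6 = 24

24


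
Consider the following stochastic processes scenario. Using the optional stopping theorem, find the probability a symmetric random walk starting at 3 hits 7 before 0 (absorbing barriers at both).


By optional stopping theorem: E(M at tau) = M(0) = 3
P(hit 7)*7 + P(hit 0)*0 = 3
P(hit 7) = (3 - 0)/(7 - 0) = 3/7 = 0.4286

0.4286


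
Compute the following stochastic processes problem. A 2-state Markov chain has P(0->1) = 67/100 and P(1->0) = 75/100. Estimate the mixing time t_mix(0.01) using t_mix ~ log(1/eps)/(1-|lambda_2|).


lambda_2 = |1 - p01 - p10| = |1 - 0.6700 - 0.7500| = 0.4200
t_mix ~ log(1/eps)/(1 - |lambda_2|)
= log(100)/(1 - 0.4200) = 4.6052/0.5800
= 7.9399

7.9399


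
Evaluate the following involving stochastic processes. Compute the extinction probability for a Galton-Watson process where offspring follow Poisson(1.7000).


Since mu = 1.7000 > 1, extinction prob q < 1.
Solve s = exp(mu*(s-1)) iteratively.
q = 0.3088

0.3088


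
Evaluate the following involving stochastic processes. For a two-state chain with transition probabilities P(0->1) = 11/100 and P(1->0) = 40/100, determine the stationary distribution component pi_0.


Stationary distribution: pi_0 = p10/(p01+p10), pi_1 = p01/(p01+p10)
p01 = 0.1100, p10 = 0.4000
pi_0 = 0.7843

0.7843


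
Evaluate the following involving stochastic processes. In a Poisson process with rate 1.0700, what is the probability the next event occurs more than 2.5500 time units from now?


P(X > t) = exp(-lambda * t)
= exp(-1.0700 * 2.5500)
= exp(-2.7285) = 0.0653

0.0653


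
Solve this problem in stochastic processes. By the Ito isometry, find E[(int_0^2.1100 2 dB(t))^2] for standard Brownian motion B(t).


By Ito isometry: E[(int f dB)^2] = int f^2 dt
= 2^2 * 2.1100
= 4 * 2.1100 = 8.4400

8.4400


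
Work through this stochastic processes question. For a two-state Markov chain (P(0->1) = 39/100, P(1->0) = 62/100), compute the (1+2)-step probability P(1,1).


P^3 = P^1 * P^2
Computing via matrix multiplication of the transition matrix.
Entry (1,1) of P^3 = 0.3861

0.3861


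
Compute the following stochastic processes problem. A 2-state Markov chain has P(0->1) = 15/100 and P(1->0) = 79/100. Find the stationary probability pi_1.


Stationary distribution: pi_0 = p10/(p01+p10), pi_1 = p01/(p01+p10)
p01 = 0.1500, p10 = 0.7900
pi_1 = 0.1596

0.1596


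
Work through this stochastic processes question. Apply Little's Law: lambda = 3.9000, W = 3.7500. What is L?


Little's Law: L = lambda * W
= 3.9000 * 3.7500
= 14.6250

14.6250


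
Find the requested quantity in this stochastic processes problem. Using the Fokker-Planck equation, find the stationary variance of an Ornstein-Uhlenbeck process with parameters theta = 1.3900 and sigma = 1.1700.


Stationary variance = sigma^2 / (2*theta)
= 1.1700^2 / (2*1.3900)
= 1.3689 / 2.7800
= 0.4924

0.4924


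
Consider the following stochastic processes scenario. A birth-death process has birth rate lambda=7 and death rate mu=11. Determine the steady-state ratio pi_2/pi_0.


For birth-death process, pi_n/pi_0 = (lambda/mu)^n
= (7/11)^2
= 0.4050

0.4050


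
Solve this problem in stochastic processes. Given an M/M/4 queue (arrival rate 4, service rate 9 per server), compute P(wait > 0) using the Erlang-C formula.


a = lambda/mu = 0.4444
rho = a/c = 0.1111
Erlang-C formula applied:
C(c,a) = 0.0012

0.0012


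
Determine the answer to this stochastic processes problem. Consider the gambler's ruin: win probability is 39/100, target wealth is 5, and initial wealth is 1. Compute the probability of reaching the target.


Gambler's ruin formula:
r = q/p = 0.6100/0.3900 = 1.5641
P(win) = (1 - r^i)/(1 - r^N)
= (1 - 1.5641^1)/(1 - 1.5641^5)
= 0.0675

0.0675


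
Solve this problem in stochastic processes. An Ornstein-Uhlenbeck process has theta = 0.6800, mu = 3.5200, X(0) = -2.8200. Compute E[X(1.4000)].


E[X(t)] = mu + (X(0) - mu)*exp(-theta*t)
= 3.5200 + (-2.8200 - 3.5200)*exp(-0.6800*1.4000)
= 3.5200 + -6.3400 * 0.3860
= 1.0730

1.0730


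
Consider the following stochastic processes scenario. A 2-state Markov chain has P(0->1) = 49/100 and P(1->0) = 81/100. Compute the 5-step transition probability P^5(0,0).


Computing P^5 by matrix multiplication.
P = [[0.5100, 0.4900], [0.8100, 0.1900]]
After raising P to the power 5:
P^5(0,0) = 0.6222

0.6222


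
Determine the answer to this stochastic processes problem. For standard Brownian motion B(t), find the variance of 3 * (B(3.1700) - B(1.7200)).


Var(alpha*(B(t)-B(s))) = alpha^2 * (t-s)
= 3^2 * (3.1700 - 1.7200)
= 9 * 1.4500
= 13.0500

13.0500


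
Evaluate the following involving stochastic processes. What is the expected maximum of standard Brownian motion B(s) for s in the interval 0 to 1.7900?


E(max B(s)) = sqrt(2t/pi)
= sqrt(2*1.7900/pi)
= sqrt(1.1395)
= 1.0675

1.0675


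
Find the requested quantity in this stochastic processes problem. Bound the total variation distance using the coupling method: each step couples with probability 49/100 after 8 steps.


TV distance bound <= (1-delta)^n
= (1 - 0.4900)^8
= 0.5100^8
= 0.0046

0.0046


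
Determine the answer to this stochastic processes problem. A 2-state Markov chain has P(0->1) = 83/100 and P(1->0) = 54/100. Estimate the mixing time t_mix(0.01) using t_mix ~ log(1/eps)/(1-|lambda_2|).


lambda_2 = |1 - p01 - p10| = |1 - 0.8300 - 0.5400| = 0.3700
t_mix ~ log(1/eps)/(1 - |lambda_2|)
= log(100)/(1 - 0.3700) = 4.6052/0.6300
= 7.3098

7.3098


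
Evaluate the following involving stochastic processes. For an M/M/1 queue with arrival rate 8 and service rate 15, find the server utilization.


rho = lambda/mu
= 8/15
= 0.5333

0.5333


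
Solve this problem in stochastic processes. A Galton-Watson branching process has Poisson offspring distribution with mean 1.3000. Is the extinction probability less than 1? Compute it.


Since mu = 1.3000 > 1, extinction prob q < 1.
Solve s = exp(mu*(s-1)) iteratively.
q = 0.5770

0.5770


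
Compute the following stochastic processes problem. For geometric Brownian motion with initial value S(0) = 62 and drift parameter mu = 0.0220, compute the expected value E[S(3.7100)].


E[S(t)] = S(0) * exp(mu * t)
= 62 * exp(0.0220 * 3.7100)
= 62 * 1.0850
= 67.2727

67.2727


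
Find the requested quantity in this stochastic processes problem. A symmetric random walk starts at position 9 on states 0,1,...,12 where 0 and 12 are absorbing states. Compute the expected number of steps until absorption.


For symmetric RW on 0,...,N with absorbing barriers, E(i) = i*(N-i)
E(9) = 9 * 3 = 27

27


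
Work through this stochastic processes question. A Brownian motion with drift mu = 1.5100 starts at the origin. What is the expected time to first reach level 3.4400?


Expected first passage time = a/mu
= 3.4400/1.5100
= 2.2781

2.2781


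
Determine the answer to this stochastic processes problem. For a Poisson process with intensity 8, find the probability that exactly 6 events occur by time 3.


P(N(t)=k) = (lambda*t)^k * exp(-lambda*t) / k!
lambda*t = 24
= 24^6 * exp(-24) / 6!
= 191102976 * 3.7751e-11 / 720
= 1.0020e-05

1.0020e-05


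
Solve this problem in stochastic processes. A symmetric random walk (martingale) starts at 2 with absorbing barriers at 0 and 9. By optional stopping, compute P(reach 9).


By optional stopping theorem: E(M at tau) = M(0) = 2
P(hit 9)*9 + P(hit 0)*0 = 2
P(hit 9) = (2 - 0)/(9 - 0) = 2/9 = 0.2222

0.2222


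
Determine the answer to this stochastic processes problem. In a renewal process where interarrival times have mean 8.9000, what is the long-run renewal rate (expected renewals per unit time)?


Long-run renewal rate = 1/E(X)
= 1/8.9000
= 0.1124

0.1124


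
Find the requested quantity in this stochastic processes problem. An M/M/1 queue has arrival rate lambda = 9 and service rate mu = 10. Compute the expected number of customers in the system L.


rho = 9/10 = 0.9000
L = rho/(1-rho)
= 0.9000/0.1000
= 9.0000

9.0000


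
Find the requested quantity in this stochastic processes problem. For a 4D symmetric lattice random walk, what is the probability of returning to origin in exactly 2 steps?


P(return in 2 steps) = P(reverse first step) = 1/(2d)
= 1/8
= 0.1250

0.1250


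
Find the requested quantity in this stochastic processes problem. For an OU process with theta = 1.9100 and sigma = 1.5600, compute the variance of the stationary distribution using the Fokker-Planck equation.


Stationary variance = sigma^2 / (2*theta)
= 1.5600^2 / (2*1.9100)
= 2.4336 / 3.8200
= 0.6371

0.6371


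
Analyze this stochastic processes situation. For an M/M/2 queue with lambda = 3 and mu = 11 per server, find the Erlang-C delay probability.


a = lambda/mu = 0.2727
rho = a/c = 0.1364
Erlang-C formula applied:
C(c,a) = 0.0327

0.0327


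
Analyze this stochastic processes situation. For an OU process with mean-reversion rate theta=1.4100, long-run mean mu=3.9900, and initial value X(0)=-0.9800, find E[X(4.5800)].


E[X(t)] = mu + (X(0) - mu)*exp(-theta*t)
= 3.9900 + (-0.9800 - 3.9900)*exp(-1.4100*4.5800)
= 3.9900 + -4.9700 * 0.0016
= 3.9822

3.9822


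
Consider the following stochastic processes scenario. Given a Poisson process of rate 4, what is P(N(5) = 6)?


P(N(t)=k) = (lambda*t)^k * exp(-lambda*t) / k!
lambda*t = 20
= 20^6 * exp(-20) / 6!
= 64000000 * 2.0612e-09 / 720
= 1.8321e-04

1.8321e-04


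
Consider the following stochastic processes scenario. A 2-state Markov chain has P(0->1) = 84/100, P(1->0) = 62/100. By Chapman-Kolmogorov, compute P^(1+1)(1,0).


P^2 = P^1 * P^1
Computing via matrix multiplication of the transition matrix.
Entry (1,0) of P^2 = 0.3348

0.3348


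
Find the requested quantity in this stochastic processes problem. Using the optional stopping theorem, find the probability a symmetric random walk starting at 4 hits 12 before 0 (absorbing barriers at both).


By optional stopping theorem: E(M at tau) = M(0) = 4
P(hit 12)*12 + P(hit 0)*0 = 4
P(hit 12) = (4 - 0)/(12 - 0) = 1/3 = 0.3333

0.3333


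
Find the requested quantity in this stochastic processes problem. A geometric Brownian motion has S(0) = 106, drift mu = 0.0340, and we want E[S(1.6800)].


E[S(t)] = S(0) * exp(mu * t)
= 106 * exp(0.0340 * 1.6800)
= 106 * 1.0588
= 112.2310

112.2310


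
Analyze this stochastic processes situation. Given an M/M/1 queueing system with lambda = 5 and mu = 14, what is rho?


rho = lambda/mu
= 5/14
= 0.3571

0.3571


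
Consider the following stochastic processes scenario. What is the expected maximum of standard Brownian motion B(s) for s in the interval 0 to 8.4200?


E(max B(s)) = sqrt(2t/pi)
= sqrt(2*8.4200/pi)
= sqrt(5.3603)
= 2.3152

2.3152


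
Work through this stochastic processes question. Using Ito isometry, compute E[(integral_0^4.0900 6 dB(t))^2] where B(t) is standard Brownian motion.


By Ito isometry: E[(int f dB)^2] = int f^2 dt
= 6^2 * 4.0900
= 36 * 4.0900 = 147.2400

147.2400


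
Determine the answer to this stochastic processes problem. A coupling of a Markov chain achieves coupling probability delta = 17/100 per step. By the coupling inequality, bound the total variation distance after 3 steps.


TV distance bound <= (1-delta)^n
= (1 - 0.1700)^3
= 0.8300^3
= 0.5718

0.5718


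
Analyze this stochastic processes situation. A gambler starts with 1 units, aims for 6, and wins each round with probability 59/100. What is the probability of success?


Gambler's ruin formula:
r = q/p = 0.4100/0.5900 = 0.6949
P(win) = (1 - r^i)/(1 - r^N)
= (1 - 0.6949^1)/(1 - 0.6949^6)
= 0.3438

0.3438


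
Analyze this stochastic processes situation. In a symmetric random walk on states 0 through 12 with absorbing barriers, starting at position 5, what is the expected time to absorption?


For symmetric RW on 0,...,N with absorbing barriers, E(i) = i*(N-i)
E(5) = 5 * 7 = 35

35


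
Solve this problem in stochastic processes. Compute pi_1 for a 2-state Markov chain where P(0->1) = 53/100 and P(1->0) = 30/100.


Stationary distribution: pi_0 = p10/(p01+p10), pi_1 = p01/(p01+p10)
p01 = 0.5300, p10 = 0.3000
pi_1 = 0.6386

0.6386


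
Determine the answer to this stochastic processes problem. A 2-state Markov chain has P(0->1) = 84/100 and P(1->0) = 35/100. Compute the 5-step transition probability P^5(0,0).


Computing P^5 by matrix multiplication.
P = [[0.1600, 0.8400], [0.3500, 0.6500]]
After raising P to the power 5:
P^5(0,0) = 0.2939

0.2939


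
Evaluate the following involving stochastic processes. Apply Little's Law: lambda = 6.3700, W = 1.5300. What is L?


Little's Law: L = lambda * W
= 6.3700 * 1.5300
= 9.7461

9.7461


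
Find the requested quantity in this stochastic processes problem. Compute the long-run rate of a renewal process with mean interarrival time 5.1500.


Long-run renewal rate = 1/E(X)
= 1/5.1500
= 0.1942

0.1942


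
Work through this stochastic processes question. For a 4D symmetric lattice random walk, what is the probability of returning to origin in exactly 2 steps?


P(return in 2 steps) = P(reverse first step) = 1/(2d)
= 1/8
= 0.1250

0.1250


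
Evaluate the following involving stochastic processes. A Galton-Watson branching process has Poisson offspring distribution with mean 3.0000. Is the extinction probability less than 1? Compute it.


Since mu = 3.0000 > 1, extinction prob q < 1.
Solve s = exp(mu*(s-1)) iteratively.
q = 0.0595

0.0595


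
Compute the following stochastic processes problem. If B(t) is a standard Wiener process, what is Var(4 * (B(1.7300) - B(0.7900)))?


Var(alpha*(B(t)-B(s))) = alpha^2 * (t-s)
= 4^2 * (1.7300 - 0.7900)
= 16 * 0.9400
= 15.0400

15.0400


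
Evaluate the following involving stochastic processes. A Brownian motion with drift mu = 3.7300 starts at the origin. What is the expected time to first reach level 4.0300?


Expected first passage time = a/mu
= 4.0300/3.7300
= 1.0804

1.0804


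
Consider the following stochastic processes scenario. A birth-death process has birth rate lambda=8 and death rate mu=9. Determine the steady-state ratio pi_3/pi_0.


For birth-death process, pi_n/pi_0 = (lambda/mu)^n
= (8/9)^3
= 0.7023

0.7023


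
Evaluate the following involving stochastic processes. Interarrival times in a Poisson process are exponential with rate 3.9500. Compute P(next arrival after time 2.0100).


P(X > t) = exp(-lambda * t)
= exp(-3.9500 * 2.0100)
= exp(-7.9395) = 3.5638e-04

3.5638e-04


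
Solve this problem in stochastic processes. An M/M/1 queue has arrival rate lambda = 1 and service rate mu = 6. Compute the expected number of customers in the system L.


rho = 1/6 = 0.1667
L = rho/(1-rho)
= 0.1667/0.8333
= 0.2000

0.2000


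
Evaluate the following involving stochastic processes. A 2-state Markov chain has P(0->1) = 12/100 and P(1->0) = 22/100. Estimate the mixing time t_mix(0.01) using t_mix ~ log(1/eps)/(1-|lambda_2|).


lambda_2 = |1 - p01 - p10| = |1 - 0.1200 - 0.2200| = 0.6600
t_mix ~ log(1/eps)/(1 - |lambda_2|)
= log(100)/(1 - 0.6600) = 4.6052/0.3400
= 13.5446

13.5446


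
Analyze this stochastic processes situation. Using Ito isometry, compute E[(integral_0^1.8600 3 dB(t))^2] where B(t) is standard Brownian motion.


By Ito isometry: E[(int f dB)^2] = int f^2 dt
= 3^2 * 1.8600
= 9 * 1.8600 = 16.7400

16.7400


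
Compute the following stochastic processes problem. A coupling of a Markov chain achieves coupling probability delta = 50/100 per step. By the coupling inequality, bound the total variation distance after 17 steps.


TV distance bound <= (1-delta)^n
= (1 - 0.5000)^17
= 0.5000^17
= 7.6294e-06

7.6294e-06


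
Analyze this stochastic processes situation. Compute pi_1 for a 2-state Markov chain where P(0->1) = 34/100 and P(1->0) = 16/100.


Stationary distribution: pi_0 = p10/(p01+p10), pi_1 = p01/(p01+p10)
p01 = 0.3400, p10 = 0.1600
pi_1 = 0.6800

0.6800


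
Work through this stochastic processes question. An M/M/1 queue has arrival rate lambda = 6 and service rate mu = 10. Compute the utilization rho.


rho = lambda/mu
= 6/10
= 0.6000

0.6000


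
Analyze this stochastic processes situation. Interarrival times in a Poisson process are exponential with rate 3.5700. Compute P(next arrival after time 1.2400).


P(X > t) = exp(-lambda * t)
= exp(-3.5700 * 1.2400)
= exp(-4.4268) = 0.0120

0.0120


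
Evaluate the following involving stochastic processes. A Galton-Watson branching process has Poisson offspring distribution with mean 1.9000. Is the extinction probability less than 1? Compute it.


Since mu = 1.9000 > 1, extinction prob q < 1.
Solve s = exp(mu*(s-1)) iteratively.
q = 0.2328

0.2328


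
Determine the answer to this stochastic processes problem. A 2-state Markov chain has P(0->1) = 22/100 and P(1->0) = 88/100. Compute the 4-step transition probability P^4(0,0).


Computing P^4 by matrix multiplication.
P = [[0.7800, 0.2200], [0.8800, 0.1200]]
After raising P to the power 4:
P^4(0,0) = 0.8000

0.8000


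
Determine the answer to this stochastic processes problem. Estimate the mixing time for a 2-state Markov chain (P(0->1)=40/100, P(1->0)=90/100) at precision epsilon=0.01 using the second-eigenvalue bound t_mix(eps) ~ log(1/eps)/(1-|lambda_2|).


lambda_2 = |1 - p01 - p10| = |1 - 0.4000 - 0.9000| = 0.3000
t_mix ~ log(1/eps)/(1 - |lambda_2|)
= log(100)/(1 - 0.3000) = 4.6052/0.7000
= 6.5788

6.5788


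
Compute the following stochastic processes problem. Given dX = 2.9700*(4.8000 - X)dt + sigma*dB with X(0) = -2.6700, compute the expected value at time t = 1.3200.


E[X(t)] = mu + (X(0) - mu)*exp(-theta*t)
= 4.8000 + (-2.6700 - 4.8000)*exp(-2.9700*1.3200)
= 4.8000 + -7.4700 * 0.0198
= 4.6518

4.6518


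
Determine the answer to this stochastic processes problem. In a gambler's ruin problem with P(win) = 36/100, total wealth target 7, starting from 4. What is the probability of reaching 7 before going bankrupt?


Gambler's ruin formula:
r = q/p = 0.6400/0.3600 = 1.7778
P(win) = (1 - r^i)/(1 - r^N)
= (1 - 1.7778^4)/(1 - 1.7778^7)
= 0.1631

0.1631


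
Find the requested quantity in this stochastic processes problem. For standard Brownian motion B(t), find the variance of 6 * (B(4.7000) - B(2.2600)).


Var(alpha*(B(t)-B(s))) = alpha^2 * (t-s)
= 6^2 * (4.7000 - 2.2600)
= 36 * 2.4400
= 87.8400

87.8400


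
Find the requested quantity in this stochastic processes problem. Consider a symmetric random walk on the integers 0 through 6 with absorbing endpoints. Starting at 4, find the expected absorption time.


For symmetric RW on 0,...,N with absorbing barriers, E(i) = i*(N-i)
E(4) = 4 * 2 = 8

8


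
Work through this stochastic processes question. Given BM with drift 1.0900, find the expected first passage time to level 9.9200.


Expected first passage time = a/mu
= 9.9200/1.0900
= 9.1009

9.1009


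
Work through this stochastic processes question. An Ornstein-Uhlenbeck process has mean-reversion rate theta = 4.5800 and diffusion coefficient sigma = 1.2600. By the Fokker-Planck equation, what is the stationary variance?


Stationary variance = sigma^2 / (2*theta)
= 1.2600^2 / (2*4.5800)
= 1.5876 / 9.1600
= 0.1733

0.1733


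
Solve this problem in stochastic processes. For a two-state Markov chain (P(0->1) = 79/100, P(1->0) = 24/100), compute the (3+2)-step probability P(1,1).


P^5 = P^3 * P^2
Computing via matrix multiplication of the transition matrix.
Entry (1,1) of P^5 = 0.7670

0.7670


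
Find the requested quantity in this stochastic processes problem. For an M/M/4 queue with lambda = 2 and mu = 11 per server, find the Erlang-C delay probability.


a = lambda/mu = 0.1818
rho = a/c = 0.0455
Erlang-C formula applied:
C(c,a) = 3.9772e-05

3.9772e-05


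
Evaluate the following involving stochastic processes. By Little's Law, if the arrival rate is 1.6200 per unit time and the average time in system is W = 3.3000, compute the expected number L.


Little's Law: L = lambda * W
= 1.6200 * 3.3000
= 5.3460

5.3460


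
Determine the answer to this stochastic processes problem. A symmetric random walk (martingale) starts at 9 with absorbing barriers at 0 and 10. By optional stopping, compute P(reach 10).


By optional stopping theorem: E(M at tau) = M(0) = 9
P(hit 10)*10 + P(hit 0)*0 = 9
P(hit 10) = (9 - 0)/(10 - 0) = 9/10 = 0.9000

0.9000


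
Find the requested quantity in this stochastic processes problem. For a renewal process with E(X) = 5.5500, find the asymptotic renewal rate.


Long-run renewal rate = 1/E(X)
= 1/5.5500
= 0.1802

0.1802


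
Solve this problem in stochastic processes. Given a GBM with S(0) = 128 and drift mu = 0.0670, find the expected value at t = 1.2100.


E[S(t)] = S(0) * exp(mu * t)
= 128 * exp(0.0670 * 1.2100)
= 128 * 1.0844
= 138.8092

138.8092


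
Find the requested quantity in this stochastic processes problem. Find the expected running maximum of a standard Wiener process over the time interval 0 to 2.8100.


E(max B(s)) = sqrt(2t/pi)
= sqrt(2*2.8100/pi)
= sqrt(1.7889)
= 1.3375

1.3375


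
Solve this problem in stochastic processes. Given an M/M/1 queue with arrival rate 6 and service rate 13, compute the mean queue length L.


rho = 6/13 = 0.4615
L = rho/(1-rho)
= 0.4615/0.5385
= 0.8571

0.8571


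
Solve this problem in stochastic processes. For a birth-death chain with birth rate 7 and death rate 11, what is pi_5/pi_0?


For birth-death process, pi_n/pi_0 = (lambda/mu)^n
= (7/11)^5
= 0.1044

0.1044


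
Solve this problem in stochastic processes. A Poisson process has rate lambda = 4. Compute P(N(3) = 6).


P(N(t)=k) = (lambda*t)^k * exp(-lambda*t) / k!
lambda*t = 12
= 12^6 * exp(-12) / 6!
= 2985984 * 6.1442e-06 / 720
= 0.0255

0.0255


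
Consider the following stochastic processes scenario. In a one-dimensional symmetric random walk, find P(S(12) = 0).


P(S(12) = 0) = C(12,6) / 4^6
= 924 / 4096
= 0.2256

0.2256


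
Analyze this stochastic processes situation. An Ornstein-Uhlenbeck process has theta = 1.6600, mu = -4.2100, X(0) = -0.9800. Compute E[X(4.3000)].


E[X(t)] = mu + (X(0) - mu)*exp(-theta*t)
= -4.2100 + (-0.9800 - -4.2100)*exp(-1.6600*4.3000)
= -4.2100 + 3.2300 * 7.9434e-04
= -4.2074

-4.2074


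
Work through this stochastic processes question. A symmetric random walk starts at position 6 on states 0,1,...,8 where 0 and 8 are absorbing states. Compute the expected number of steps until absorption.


For symmetric RW on 0,...,N with absorbing barriers, E(i) = i*(N-i)
E(6) = 6 * 2 = 12

12


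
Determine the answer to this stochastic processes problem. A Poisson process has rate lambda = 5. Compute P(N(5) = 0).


P(N(t)=k) = (lambda*t)^k * exp(-lambda*t) / k!
lambda*t = 25
= 25^0 * exp(-25) / 0!
= 1 * 1.3888e-11 / 1
= 1.3888e-11

1.3888e-11


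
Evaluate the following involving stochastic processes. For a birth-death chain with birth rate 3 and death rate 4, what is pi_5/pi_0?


For birth-death process, pi_n/pi_0 = (lambda/mu)^n
= (3/4)^5
= 0.2373

0.2373


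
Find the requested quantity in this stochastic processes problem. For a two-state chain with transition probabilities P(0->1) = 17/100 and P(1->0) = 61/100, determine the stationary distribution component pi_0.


Stationary distribution: pi_0 = p10/(p01+p10), pi_1 = p01/(p01+p10)
p01 = 0.1700, p10 = 0.6100
pi_0 = 0.7821

0.7821


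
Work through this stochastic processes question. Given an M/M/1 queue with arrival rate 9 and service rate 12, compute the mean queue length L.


rho = 9/12 = 0.7500
L = rho/(1-rho)
= 0.7500/0.2500
= 3.0000

3.0000


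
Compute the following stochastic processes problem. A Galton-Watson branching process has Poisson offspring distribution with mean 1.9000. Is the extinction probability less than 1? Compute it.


Since mu = 1.9000 > 1, extinction prob q < 1.
Solve s = exp(mu*(s-1)) iteratively.
q = 0.2328

0.2328


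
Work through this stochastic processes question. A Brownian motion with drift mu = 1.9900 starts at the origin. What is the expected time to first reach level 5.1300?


Expected first passage time = a/mu
= 5.1300/1.9900
= 2.5779

2.5779


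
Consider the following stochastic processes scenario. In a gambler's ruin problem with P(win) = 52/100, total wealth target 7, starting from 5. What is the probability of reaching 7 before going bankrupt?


Gambler's ruin formula:
r = q/p = 0.4800/0.5200 = 0.9231
P(win) = (1 - r^i)/(1 - r^N)
= (1 - 0.9231^5)/(1 - 0.9231^7)
= 0.7689

0.7689


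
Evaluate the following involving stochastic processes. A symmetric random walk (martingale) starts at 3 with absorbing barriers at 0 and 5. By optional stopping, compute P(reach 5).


By optional stopping theorem: E(M at tau) = M(0) = 3
P(hit 5)*5 + P(hit 0)*0 = 3
P(hit 5) = (3 - 0)/(5 - 0) = 3/5 = 0.6000

0.6000


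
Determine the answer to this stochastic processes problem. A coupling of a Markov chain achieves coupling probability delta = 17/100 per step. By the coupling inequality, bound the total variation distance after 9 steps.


TV distance bound <= (1-delta)^n
= (1 - 0.1700)^9
= 0.8300^9
= 0.1869

0.1869


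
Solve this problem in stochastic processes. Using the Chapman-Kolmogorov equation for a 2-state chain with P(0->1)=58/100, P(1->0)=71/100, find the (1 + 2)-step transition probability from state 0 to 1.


P^3 = P^1 * P^2
Computing via matrix multiplication of the transition matrix.
Entry (0,1) of P^3 = 0.4606

0.4606


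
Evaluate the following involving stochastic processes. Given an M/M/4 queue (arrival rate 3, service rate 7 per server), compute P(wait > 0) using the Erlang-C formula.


a = lambda/mu = 0.4286
rho = a/c = 0.1071
Erlang-C formula applied:
C(c,a) = 0.0010

0.0010


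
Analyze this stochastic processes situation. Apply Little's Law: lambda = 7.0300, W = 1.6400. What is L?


Little's Law: L = lambda * W
= 7.0300 * 1.6400
= 11.5292

11.5292


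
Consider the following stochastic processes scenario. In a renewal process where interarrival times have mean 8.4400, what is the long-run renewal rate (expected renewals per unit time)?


Long-run renewal rate = 1/E(X)
= 1/8.4400
= 0.1185

0.1185


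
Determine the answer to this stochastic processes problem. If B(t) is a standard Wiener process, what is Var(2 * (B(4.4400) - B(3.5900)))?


Var(alpha*(B(t)-B(s))) = alpha^2 * (t-s)
= 2^2 * (4.4400 - 3.5900)
= 4 * 0.8500
= 3.4000

3.4000


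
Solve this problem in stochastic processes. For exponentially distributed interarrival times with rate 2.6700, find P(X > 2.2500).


P(X > t) = exp(-lambda * t)
= exp(-2.6700 * 2.2500)
= exp(-6.0075) = 0.0025

0.0025


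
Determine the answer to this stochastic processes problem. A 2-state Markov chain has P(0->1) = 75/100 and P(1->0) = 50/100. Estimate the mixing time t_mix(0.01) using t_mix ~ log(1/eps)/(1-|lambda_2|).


lambda_2 = |1 - p01 - p10| = |1 - 0.7500 - 0.5000| = 0.2500
t_mix ~ log(1/eps)/(1 - |lambda_2|)
= log(100)/(1 - 0.2500) = 4.6052/0.7500
= 6.1402

6.1402


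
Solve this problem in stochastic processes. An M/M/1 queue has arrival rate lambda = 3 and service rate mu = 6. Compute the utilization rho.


rho = lambda/mu
= 3/6
= 0.5000

0.5000


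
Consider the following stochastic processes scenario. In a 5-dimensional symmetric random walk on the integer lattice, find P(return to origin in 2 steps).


P(return in 2 steps) = P(reverse first step) = 1/(2d)
= 1/10
= 0.1000

0.1000


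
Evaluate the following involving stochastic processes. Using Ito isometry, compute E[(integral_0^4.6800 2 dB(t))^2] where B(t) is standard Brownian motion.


By Ito isometry: E[(int f dB)^2] = int f^2 dt
= 2^2 * 4.6800
= 4 * 4.6800 = 18.7200

18.7200


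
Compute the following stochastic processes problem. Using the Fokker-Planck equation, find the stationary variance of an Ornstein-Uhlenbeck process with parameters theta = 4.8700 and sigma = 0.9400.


Stationary variance = sigma^2 / (2*theta)
= 0.9400^2 / (2*4.8700)
= 0.8836 / 9.7400
= 0.0907

0.0907


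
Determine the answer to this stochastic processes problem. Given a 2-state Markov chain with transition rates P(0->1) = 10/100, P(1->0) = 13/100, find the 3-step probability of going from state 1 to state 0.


Computing P^3 by matrix multiplication.
P = [[0.9000, 0.1000], [0.1300, 0.8700]]
After raising P to the power 3:
P^3(1,0) = 0.3072

0.3072


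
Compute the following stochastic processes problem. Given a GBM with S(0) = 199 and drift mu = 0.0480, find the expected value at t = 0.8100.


E[S(t)] = S(0) * exp(mu * t)
= 199 * exp(0.0480 * 0.8100)
= 199 * 1.0396
= 206.8895

206.8895


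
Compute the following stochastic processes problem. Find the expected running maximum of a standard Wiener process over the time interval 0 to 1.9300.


E(max B(s)) = sqrt(2t/pi)
= sqrt(2*1.9300/pi)
= sqrt(1.2287)
= 1.1085

1.1085


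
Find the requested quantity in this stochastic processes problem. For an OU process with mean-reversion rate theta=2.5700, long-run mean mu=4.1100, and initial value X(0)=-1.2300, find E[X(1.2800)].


E[X(t)] = mu + (X(0) - mu)*exp(-theta*t)
= 4.1100 + (-1.2300 - 4.1100)*exp(-2.5700*1.2800)
= 4.1100 + -5.3400 * 0.0373
= 3.9110

3.9110


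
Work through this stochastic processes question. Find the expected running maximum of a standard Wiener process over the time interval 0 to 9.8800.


E(max B(s)) = sqrt(2t/pi)
= sqrt(2*9.8800/pi)
= sqrt(6.2898)
= 2.5079

2.5079


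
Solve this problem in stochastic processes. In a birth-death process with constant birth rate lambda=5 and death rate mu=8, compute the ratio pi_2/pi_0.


For birth-death process, pi_n/pi_0 = (lambda/mu)^n
= (5/8)^2
= 0.3906

0.3906


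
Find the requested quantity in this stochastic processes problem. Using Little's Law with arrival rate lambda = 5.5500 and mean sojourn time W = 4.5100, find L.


Little's Law: L = lambda * W
= 5.5500 * 4.5100
= 25.0305

25.0305


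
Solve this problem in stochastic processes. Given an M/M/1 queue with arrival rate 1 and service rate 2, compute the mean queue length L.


rho = 1/2 = 0.5000
L = rho/(1-rho)
= 0.5000/0.5000
= 1.0000

1.0000


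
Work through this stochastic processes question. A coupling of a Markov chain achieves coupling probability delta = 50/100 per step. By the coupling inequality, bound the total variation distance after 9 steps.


TV distance bound <= (1-delta)^n
= (1 - 0.5000)^9
= 0.5000^9
= 0.0020

0.0020


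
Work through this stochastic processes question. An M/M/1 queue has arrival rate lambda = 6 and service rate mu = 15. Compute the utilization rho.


rho = lambda/mu
= 6/15
= 0.4000

0.4000


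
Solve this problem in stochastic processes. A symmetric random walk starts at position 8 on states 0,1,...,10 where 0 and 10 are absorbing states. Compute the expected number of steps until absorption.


For symmetric RW on 0,...,N with absorbing barriers, E(i) = i*(N-i)
E(8) = 8 * 2 = 16

16


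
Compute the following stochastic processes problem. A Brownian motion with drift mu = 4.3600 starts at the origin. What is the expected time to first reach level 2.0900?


Expected first passage time = a/mu
= 2.0900/4.3600
= 0.4794

0.4794


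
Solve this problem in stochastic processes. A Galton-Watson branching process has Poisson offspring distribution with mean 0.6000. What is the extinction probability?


Since mu = 0.6000 <= 1, extinction probability = 1.

1.0000


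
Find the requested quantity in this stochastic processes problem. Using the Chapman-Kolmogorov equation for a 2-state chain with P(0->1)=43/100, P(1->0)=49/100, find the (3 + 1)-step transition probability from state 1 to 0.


P^4 = P^3 * P^1
Computing via matrix multiplication of the transition matrix.
Entry (1,0) of P^4 = 0.5326

0.5326


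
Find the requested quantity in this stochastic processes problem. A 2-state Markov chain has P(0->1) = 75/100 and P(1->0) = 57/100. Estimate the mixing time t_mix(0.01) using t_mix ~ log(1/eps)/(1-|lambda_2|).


lambda_2 = |1 - p01 - p10| = |1 - 0.7500 - 0.5700| = 0.3200
t_mix ~ log(1/eps)/(1 - |lambda_2|)
= log(100)/(1 - 0.3200) = 4.6052/0.6800
= 6.7723

6.7723


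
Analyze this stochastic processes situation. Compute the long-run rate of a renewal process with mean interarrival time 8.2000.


Long-run renewal rate = 1/E(X)
= 1/8.2000
= 0.1220

0.1220


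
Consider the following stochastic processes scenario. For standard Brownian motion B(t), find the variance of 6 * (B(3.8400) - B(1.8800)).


Var(alpha*(B(t)-B(s))) = alpha^2 * (t-s)
= 6^2 * (3.8400 - 1.8800)
= 36 * 1.9600
= 70.5600

70.5600


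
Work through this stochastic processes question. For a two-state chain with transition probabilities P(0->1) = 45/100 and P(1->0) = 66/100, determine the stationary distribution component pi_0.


Stationary distribution: pi_0 = p10/(p01+p10), pi_1 = p01/(p01+p10)
p01 = 0.4500, p10 = 0.6600
pi_0 = 0.5946

0.5946


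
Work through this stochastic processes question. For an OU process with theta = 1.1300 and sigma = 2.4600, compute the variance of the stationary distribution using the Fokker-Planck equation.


Stationary variance = sigma^2 / (2*theta)
= 2.4600^2 / (2*1.1300)
= 6.0516 / 2.2600
= 2.6777

2.6777


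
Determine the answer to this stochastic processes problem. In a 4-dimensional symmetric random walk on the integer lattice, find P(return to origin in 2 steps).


P(return in 2 steps) = P(reverse first step) = 1/(2d)
= 1/8
= 0.1250

0.1250


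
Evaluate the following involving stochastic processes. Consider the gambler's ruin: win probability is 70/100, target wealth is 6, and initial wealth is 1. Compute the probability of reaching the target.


Gambler's ruin formula:
r = q/p = 0.3000/0.7000 = 0.4286
P(win) = (1 - r^i)/(1 - r^N)
= (1 - 0.4286^1)/(1 - 0.4286^6)
= 0.5750

0.5750


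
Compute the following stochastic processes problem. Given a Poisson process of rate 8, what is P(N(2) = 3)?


P(N(t)=k) = (lambda*t)^k * exp(-lambda*t) / k!
lambda*t = 16
= 16^3 * exp(-16) / 3!
= 4096 * 1.1254e-07 / 6
= 7.6824e-05

7.6824e-05


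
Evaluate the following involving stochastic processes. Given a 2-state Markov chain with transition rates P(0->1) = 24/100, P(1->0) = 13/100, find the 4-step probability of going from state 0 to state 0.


Computing P^4 by matrix multiplication.
P = [[0.7600, 0.2400], [0.1300, 0.8700]]
After raising P to the power 4:
P^4(0,0) = 0.4535

0.4535


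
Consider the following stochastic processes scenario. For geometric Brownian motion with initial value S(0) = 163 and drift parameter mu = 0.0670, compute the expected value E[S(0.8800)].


E[S(t)] = S(0) * exp(mu * t)
= 163 * exp(0.0670 * 0.8800)
= 163 * 1.0607
= 172.8994

172.8994


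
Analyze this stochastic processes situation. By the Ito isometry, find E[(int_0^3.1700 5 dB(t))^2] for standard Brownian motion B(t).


By Ito isometry: E[(int f dB)^2] = int f^2 dt
= 5^2 * 3.1700
= 25 * 3.1700 = 79.2500

79.2500


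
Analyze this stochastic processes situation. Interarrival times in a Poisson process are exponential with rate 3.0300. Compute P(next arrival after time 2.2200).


P(X > t) = exp(-lambda * t)
= exp(-3.0300 * 2.2200)
= exp(-6.7266) = 0.0012

0.0012


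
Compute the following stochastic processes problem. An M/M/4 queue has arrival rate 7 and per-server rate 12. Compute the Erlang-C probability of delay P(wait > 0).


a = lambda/mu = 0.5833
rho = a/c = 0.1458
Erlang-C formula applied:
C(c,a) = 0.0032

0.0032


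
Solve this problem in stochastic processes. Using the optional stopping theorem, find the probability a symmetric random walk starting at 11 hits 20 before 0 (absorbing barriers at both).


By optional stopping theorem: E(M at tau) = M(0) = 11
P(hit 20)*20 + P(hit 0)*0 = 11
P(hit 20) = (11 - 0)/(20 - 0) = 11/20 = 0.5500

0.5500


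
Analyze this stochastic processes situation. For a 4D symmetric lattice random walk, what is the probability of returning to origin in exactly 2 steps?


P(return in 2 steps) = P(reverse first step) = 1/(2d)
= 1/8
= 0.1250

0.1250


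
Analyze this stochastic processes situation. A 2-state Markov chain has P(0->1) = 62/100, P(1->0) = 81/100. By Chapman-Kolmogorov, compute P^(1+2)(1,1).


P^3 = P^1 * P^2
Computing via matrix multiplication of the transition matrix.
Entry (1,1) of P^3 = 0.3885

0.3885


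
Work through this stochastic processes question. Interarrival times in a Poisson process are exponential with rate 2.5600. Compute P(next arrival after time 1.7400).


P(X > t) = exp(-lambda * t)
= exp(-2.5600 * 1.7400)
= exp(-4.4544) = 0.0116

0.0116


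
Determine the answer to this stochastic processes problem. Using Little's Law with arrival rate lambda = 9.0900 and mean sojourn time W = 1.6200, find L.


Little's Law: L = lambda * W
= 9.0900 * 1.6200
= 14.7258

14.7258


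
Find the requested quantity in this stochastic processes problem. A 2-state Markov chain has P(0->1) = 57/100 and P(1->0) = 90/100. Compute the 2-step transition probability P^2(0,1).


Computing P^2 by matrix multiplication.
P = [[0.4300, 0.5700], [0.9000, 0.1000]]
After raising P to the power 2:
P^2(0,1) = 0.3021

0.3021


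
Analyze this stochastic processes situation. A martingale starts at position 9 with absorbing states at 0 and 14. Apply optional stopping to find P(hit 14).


By optional stopping theorem: E(M at tau) = M(0) = 9
P(hit 14)*14 + P(hit 0)*0 = 9
P(hit 14) = (9 - 0)/(14 - 0) = 9/14 = 0.6429

0.6429


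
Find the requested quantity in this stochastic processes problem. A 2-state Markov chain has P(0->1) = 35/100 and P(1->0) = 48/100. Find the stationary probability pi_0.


Stationary distribution: pi_0 = p10/(p01+p10), pi_1 = p01/(p01+p10)
p01 = 0.3500, p10 = 0.4800
pi_0 = 0.5783

0.5783


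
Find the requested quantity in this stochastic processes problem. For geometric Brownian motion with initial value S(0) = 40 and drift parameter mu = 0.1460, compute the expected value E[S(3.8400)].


E[S(t)] = S(0) * exp(mu * t)
= 40 * exp(0.1460 * 3.8400)
= 40 * 1.7518
= 70.0717

70.0717


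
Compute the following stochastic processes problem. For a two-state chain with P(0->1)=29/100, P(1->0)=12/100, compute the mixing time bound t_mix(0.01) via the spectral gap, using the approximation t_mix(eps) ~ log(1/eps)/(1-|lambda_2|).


lambda_2 = |1 - p01 - p10| = |1 - 0.2900 - 0.1200| = 0.5900
t_mix ~ log(1/eps)/(1 - |lambda_2|)
= log(100)/(1 - 0.5900) = 4.6052/0.4100
= 11.2321

11.2321
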